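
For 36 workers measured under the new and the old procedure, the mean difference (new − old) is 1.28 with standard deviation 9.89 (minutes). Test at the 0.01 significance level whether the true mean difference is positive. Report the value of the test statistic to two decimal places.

0.78

H0: μ_d = 0; H1: μ_d > 0 (paired t-test on the differences, right-tailed).
t = d̄/(s_d/√n) = 1.28/(9.89/√36) = 0.78
df = n − 1 = 35
p-value = P(T ≥ 0.78) ≈ 0.2213
Since p ≈ 0.2213 > α = 0.01, fail to reject H0; the evidence is not statistically significant.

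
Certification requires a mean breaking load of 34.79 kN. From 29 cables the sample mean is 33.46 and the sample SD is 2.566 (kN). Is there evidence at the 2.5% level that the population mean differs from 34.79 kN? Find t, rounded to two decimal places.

H0: μ = 34.79; H1: μ ≠ 34.79 (one-sample t-test, two-sided).
t = (x̄ − μ₀)/(s/√n) = (33.46 − 34.79)/(2.566/√29) = -2.79
df = n − 1 = 28
Two-sided p-value ≈ 0.0094
Since p ≈ 0.0094 < α = 0.025, reject H0; the evidence is statistically significant.

-2.79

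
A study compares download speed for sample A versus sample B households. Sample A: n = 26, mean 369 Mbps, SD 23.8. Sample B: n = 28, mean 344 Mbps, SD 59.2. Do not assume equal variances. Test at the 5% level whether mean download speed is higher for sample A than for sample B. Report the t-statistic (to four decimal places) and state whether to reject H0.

t = 2.0623; reject H0

Let group 1 = sample A, group 2 = sample B. H0: μ_1 = μ_2; H1: μ_1 > μ_2 (Welch's two-sample t-test, right-tailed).
t = (x̄_1 − x̄_2)/√(s_1²/n_1 + s_2²/n_2) = (369 − 344)/√(23.8²/26 + 59.2²/28) = 2.0623
Welch–Satterthwaite df ≈ 36.04
p-value = P(T ≥ 2.0623) ≈ 0.023
Since p ≈ 0.023 < α = 0.05, reject H0; the data support H1.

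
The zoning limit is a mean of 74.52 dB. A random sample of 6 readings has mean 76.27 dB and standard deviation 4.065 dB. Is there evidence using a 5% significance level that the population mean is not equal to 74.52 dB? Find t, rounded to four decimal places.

H0: μ = 74.52; H1: μ ≠ 74.52 (one-sample t-test, two-sided).
t = (x̄ − μ₀)/(s/√n) = (76.27 − 74.52)/(4.065/√6) = 1.0545
df = n − 1 = 5
Two-sided p-value ≈ 0.340
Since p ≈ 0.340 > α = 0.05, fail to reject H0; the evidence is not statistically significant.

1.0545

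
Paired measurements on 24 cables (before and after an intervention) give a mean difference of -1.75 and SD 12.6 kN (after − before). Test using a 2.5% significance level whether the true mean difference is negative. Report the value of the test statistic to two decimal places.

-0.68

H0: μ_d = 0; H1: μ_d < 0 (paired t-test on the differences, left-tailed).
t = d̄/(s_d/√n) = -1.75/(12.6/√24) = -0.68
df = n − 1 = 23
p-value = P(T ≤ -0.68) ≈ 0.252
Since p ≈ 0.252 > α = 0.025, fail to reject H0; the evidence is not statistically significant.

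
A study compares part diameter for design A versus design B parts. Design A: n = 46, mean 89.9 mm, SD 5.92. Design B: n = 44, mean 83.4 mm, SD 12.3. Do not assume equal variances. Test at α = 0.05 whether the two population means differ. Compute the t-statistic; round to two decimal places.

Let group 1 = design A, group 2 = design B. H0: μ_1 = μ_2; H1: μ_1 ≠ μ_2 (Welch's two-sample t-test, two-sided).
t = (x̄_1 − x̄_2)/√(s_1²/n_1 + s_2²/n_2) = (89.9 − 83.4)/√(5.92²/46 + 12.3²/44) = 3.17
Welch–Satterthwaite df ≈ 61.29
Two-sided p-value ≈ 0.0024
Since p ≈ 0.0024 < α = 0.05, reject H0; the data support H1.

3.17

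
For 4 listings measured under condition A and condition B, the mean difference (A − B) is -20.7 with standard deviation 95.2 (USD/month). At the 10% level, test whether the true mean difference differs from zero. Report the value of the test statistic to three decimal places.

H0: μ_d = 0; H1: μ_d ≠ 0 (paired t-test on the differences, two-sided).
t = d̄/(s_d/√n) = -20.7/(95.2/√4) = -0.435
df = n − 1 = 3
Two-sided p-value ≈ 0.6930
Since p ≈ 0.6930 > α = 0.1, fail to reject H0; the evidence is not statistically significant.

-0.435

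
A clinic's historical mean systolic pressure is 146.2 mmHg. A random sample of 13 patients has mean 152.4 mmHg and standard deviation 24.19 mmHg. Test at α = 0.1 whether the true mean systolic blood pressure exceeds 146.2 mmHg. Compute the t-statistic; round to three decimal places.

0.924

H0: μ = 146.2; H1: μ > 146.2 (one-sample t-test, right-tailed).
t = (x̄ − μ₀)/(s/√n) = (152.4 − 146.2)/(24.19/√13) = 0.924
df = n − 1 = 12
p-value = P(T ≥ 0.924) ≈ 0.1868
Since p ≈ 0.1868 > α = 0.1, fail to reject H0; the evidence is not statistically significant.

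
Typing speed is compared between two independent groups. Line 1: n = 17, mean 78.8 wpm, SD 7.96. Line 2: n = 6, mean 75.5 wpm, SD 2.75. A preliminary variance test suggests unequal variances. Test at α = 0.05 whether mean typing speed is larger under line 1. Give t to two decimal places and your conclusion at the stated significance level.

t = 1.48; fail to reject H0

Let group 1 = line 1, group 2 = line 2. H0: μ_1 = μ_2; H1: μ_1 > μ_2 (Welch's two-sample t-test, right-tailed).
t = (x̄_1 − x̄_2)/√(s_1²/n_1 + s_2²/n_2) = (78.8 − 75.5)/√(7.96²/17 + 2.75²/6) = 1.48
Welch–Satterthwaite df ≈ 20.98
p-value = P(T ≥ 1.48) ≈ 0.0772
Since p ≈ 0.0772 > α = 0.05, fail to reject H0; the data do not provide sufficient evidence against H0.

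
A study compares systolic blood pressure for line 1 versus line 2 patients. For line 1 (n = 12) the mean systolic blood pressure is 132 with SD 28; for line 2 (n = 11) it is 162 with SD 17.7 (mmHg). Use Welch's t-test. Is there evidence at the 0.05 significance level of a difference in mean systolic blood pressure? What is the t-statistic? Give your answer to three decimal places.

Let group 1 = line 1, group 2 = line 2. H0: μ_1 = μ_2; H1: μ_1 ≠ μ_2 (Welch's two-sample t-test, two-sided).
t = (x̄_1 − x̄_2)/√(s_1²/n_1 + s_2²/n_2) = (132 − 162)/√(28²/12 + 17.7²/11) = -3.097
Welch–Satterthwaite df ≈ 18.76
Two-sided p-value ≈ 0.0060
Since p ≈ 0.0060 < α = 0.05, reject H0; the data support H1.

-3.097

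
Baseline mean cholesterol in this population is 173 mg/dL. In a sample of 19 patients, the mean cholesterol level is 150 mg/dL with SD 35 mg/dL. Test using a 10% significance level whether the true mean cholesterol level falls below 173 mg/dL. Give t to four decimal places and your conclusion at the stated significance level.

t = -2.8644; reject H0

H0: μ = 173; H1: μ < 173 (one-sample t-test, left-tailed).
t = (x̄ − μ₀)/(s/√n) = (150 − 173)/(35/√19) = -2.8644
df = n − 1 = 18
p-value = P(T ≤ -2.8644) ≈ 0.005
Since p ≈ 0.005 < α = 0.1, reject H0; the data support H1.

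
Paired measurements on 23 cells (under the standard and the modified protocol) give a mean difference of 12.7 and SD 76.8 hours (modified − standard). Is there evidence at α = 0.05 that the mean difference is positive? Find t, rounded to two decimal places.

0.79

H0: μ_d = 0; H1: μ_d > 0 (paired t-test on the differences, right-tailed).
t = d̄/(s_d/√n) = 12.7/(76.8/√23) = 0.79
df = n − 1 = 22
p-value = P(T ≥ 0.79) ≈ 0.218
Since p ≈ 0.218 > α = 0.05, fail to reject H0; the evidence is not statistically significant.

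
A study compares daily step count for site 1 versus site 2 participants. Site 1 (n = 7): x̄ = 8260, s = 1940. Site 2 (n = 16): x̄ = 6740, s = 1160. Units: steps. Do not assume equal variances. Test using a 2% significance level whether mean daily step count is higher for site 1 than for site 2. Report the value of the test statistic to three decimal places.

1.928

Let group 1 = site 1, group 2 = site 2. H0: μ_1 = μ_2; H1: μ_1 > μ_2 (Welch's two-sample t-test, right-tailed).
t = (x̄_1 − x̄_2)/√(s_1²/n_1 + s_2²/n_2) = (8260 − 6740)/√(1940²/7 + 1160²/16) = 1.928
Welch–Satterthwaite df ≈ 7.95
p-value = P(T ≥ 1.928) ≈ 0.0451
Since p ≈ 0.0451 > α = 0.02, fail to reject H0; the data do not provide sufficient evidence against H0.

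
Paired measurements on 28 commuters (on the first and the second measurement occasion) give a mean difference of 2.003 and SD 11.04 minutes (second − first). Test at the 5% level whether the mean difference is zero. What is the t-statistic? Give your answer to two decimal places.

0.96

H0: μ_d = 0; H1: μ_d ≠ 0 (paired t-test on the differences, two-sided).
t = d̄/(s_d/√n) = 2.003/(11.04/√28) = 0.96
df = n − 1 = 27
Two-sided p-value ≈ 0.3456
Since p ≈ 0.3456 > α = 0.05, fail to reject H0; the evidence is not statistically significant.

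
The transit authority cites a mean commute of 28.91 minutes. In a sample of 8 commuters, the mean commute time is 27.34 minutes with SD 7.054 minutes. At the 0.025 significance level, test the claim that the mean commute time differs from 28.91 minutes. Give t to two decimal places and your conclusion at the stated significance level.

t = -0.63; fail to reject H0

H0: μ = 28.91; H1: μ ≠ 28.91 (one-sample t-test, two-sided).
t = (x̄ − μ₀)/(s/√n) = (27.34 − 28.91)/(7.054/√8) = -0.63
df = n − 1 = 7
Two-sided p-value ≈ 0.5490
Since p ≈ 0.5490 > α = 0.025, fail to reject H0; the evidence is not statistically significant.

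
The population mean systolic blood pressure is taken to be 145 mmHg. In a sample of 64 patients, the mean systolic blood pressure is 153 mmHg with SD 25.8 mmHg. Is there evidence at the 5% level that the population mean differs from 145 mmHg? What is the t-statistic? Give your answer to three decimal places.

H0: μ = 145; H1: μ ≠ 145 (one-sample t-test, two-sided).
t = (x̄ − μ₀)/(s/√n) = (153 − 145)/(25.8/√64) = 2.481
df = n − 1 = 63
Two-sided p-value ≈ 0.0158
Since p ≈ 0.0158 < α = 0.05, reject H0; the evidence is statistically significant.

2.481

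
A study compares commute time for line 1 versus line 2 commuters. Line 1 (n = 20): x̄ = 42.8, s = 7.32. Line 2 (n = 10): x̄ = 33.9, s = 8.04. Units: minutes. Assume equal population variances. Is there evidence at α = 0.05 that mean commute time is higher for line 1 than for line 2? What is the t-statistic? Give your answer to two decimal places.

Let group 1 = line 1, group 2 = line 2. H0: μ_1 = μ_2; H1: μ_1 > μ_2 (two-sample pooled-variance t-test, right-tailed).
s_p² = [(20−1)·7.32² + (10−1)·8.04²]/(20+10−2) = 57.1371
t = (42.8 − 33.9)/√[57.1371·(1/20 + 1/10)] = 3.04
df = n₁ + n₂ − 2 = 28
p-value = P(T ≥ 3.04) ≈ 0.003
Since p ≈ 0.003 < α = 0.05, reject H0; the evidence is statistically significant.

3.04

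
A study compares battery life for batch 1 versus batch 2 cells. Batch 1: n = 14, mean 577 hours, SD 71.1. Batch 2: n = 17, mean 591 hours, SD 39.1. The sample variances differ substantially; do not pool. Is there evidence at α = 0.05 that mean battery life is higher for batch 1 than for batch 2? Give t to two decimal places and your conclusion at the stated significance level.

t = -0.66; fail to reject H0

Let group 1 = batch 1, group 2 = batch 2. H0: μ_1 = μ_2; H1: μ_1 > μ_2 (Welch's two-sample t-test, right-tailed).
t = (x̄_1 − x̄_2)/√(s_1²/n_1 + s_2²/n_2) = (577 − 591)/√(71.1²/14 + 39.1²/17) = -0.66
Welch–Satterthwaite df ≈ 19.31
p-value = P(T ≥ -0.66) ≈ 0.7412
Since p ≈ 0.7412 > α = 0.05, fail to reject H0; the data do not provide sufficient evidence against H0.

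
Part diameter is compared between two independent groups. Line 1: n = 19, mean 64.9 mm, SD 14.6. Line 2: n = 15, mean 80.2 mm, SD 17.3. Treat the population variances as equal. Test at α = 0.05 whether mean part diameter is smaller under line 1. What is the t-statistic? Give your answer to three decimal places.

-2.797

Let group 1 = line 1, group 2 = line 2. H0: μ_1 = μ_2; H1: μ_1 < μ_2 (two-sample pooled-variance t-test, left-tailed).
s_p² = [(19−1)·14.6² + (15−1)·17.3²]/(19+15−2) = 250.842
t = (64.9 − 80.2)/√[250.842·(1/19 + 1/15)] = -2.797
df = n₁ + n₂ − 2 = 32
p-value = P(T ≤ -2.797) ≈ 0.004
Since p ≈ 0.004 < α = 0.05, reject H0; the evidence is statistically significant.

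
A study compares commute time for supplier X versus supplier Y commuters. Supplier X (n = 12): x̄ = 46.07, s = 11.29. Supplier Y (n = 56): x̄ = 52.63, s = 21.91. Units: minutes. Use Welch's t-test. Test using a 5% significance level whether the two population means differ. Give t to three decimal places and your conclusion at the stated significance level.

Let group 1 = supplier X, group 2 = supplier Y. H0: μ_1 = μ_2; H1: μ_1 ≠ μ_2 (Welch's two-sample t-test, two-sided).
t = (x̄_1 − x̄_2)/√(s_1²/n_1 + s_2²/n_2) = (46.07 − 52.63)/√(11.29²/12 + 21.91²/56) = -1.497
Welch–Satterthwaite df ≈ 31.78
Two-sided p-value ≈ 0.1442
Since p ≈ 0.1442 > α = 0.05, fail to reject H0; the data do not provide sufficient evidence against H0.

t = -1.497; fail to reject H0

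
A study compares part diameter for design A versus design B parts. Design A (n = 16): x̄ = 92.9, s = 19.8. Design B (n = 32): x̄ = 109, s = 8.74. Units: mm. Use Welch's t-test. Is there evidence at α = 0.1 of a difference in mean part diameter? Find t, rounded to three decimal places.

-3.105

Let group 1 = design A, group 2 = design B. H0: μ_1 = μ_2; H1: μ_1 ≠ μ_2 (Welch's two-sample t-test, two-sided).
t = (x̄_1 − x̄_2)/√(s_1²/n_1 + s_2²/n_2) = (92.9 − 109)/√(19.8²/16 + 8.74²/32) = -3.105
Welch–Satterthwaite df ≈ 17.98
Two-sided p-value ≈ 0.0061
Since p ≈ 0.0061 < α = 0.1, reject H0; the data support H1.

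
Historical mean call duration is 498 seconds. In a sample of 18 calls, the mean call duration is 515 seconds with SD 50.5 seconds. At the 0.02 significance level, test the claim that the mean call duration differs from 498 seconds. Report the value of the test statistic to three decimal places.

1.428

H0: μ = 498; H1: μ ≠ 498 (one-sample t-test, two-sided).
t = (x̄ − μ₀)/(s/√n) = (515 − 498)/(50.5/√18) = 1.428
df = n − 1 = 17
Two-sided p-value ≈ 0.171
Since p ≈ 0.171 > α = 0.02, fail to reject H0; the data do not provide sufficient evidence against H0.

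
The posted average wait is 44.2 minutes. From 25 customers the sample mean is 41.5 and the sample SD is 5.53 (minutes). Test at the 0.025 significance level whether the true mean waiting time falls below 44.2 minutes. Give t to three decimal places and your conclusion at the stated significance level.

t = -2.441; reject H0

H0: μ = 44.2; H1: μ < 44.2 (one-sample t-test, left-tailed).
t = (x̄ − μ₀)/(s/√n) = (41.5 − 44.2)/(5.53/√25) = -2.441
df = n − 1 = 24
p-value = P(T ≤ -2.441) ≈ 0.0112
Since p ≈ 0.0112 < α = 0.025, reject H0; the evidence is statistically significant.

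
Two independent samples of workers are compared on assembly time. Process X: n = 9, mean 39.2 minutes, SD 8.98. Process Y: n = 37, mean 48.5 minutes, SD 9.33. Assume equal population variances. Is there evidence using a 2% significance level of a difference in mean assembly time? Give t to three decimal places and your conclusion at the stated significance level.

Let group 1 = process X, group 2 = process Y. H0: μ_1 = μ_2; H1: μ_1 ≠ μ_2 (two-sample pooled-variance t-test, two-sided).
s_p² = [(9−1)·8.98² + (37−1)·9.33²]/(9+37−2) = 85.8837
t = (39.2 − 48.5)/√[85.8837·(1/9 + 1/37)] = -2.700
df = n₁ + n₂ − 2 = 44
Two-sided p-value ≈ 0.010
Since p ≈ 0.010 < α = 0.02, reject H0; the data support H1.

t = -2.700; reject H0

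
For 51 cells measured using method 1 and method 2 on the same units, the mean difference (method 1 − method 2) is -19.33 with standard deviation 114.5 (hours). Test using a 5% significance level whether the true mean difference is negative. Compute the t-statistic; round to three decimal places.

-1.206

H0: μ_d = 0; H1: μ_d < 0 (paired t-test on the differences, left-tailed).
t = d̄/(s_d/√n) = -19.33/(114.5/√51) = -1.206
df = n − 1 = 50
p-value = P(T ≤ -1.206) ≈ 0.1168
Since p ≈ 0.1168 > α = 0.05, fail to reject H0; the evidence is not statistically significant.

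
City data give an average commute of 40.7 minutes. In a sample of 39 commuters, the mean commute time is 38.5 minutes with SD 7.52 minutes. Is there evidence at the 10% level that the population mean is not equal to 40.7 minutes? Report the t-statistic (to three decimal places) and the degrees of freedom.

H0: μ = 40.7; H1: μ ≠ 40.7 (one-sample t-test, two-sided).
t = (x̄ − μ₀)/(s/√n) = (38.5 − 40.7)/(7.52/√39) = -1.827
df = n − 1 = 38
Two-sided p-value ≈ 0.0756
Since p ≈ 0.0756 < α = 0.1, reject H0; the data support H1.

t = -1.827, df = 38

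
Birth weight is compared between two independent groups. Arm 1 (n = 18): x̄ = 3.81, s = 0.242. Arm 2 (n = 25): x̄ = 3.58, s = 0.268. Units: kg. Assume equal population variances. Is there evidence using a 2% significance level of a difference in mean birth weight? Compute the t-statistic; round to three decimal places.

Let group 1 = arm 1, group 2 = arm 2. H0: μ_1 = μ_2; H1: μ_1 ≠ μ_2 (two-sample pooled-variance t-test, two-sided).
s_p² = [(18−1)·0.242² + (25−1)·0.268²]/(18+25−2) = 0.066326
t = (3.81 − 3.58)/√[0.066326·(1/18 + 1/25)] = 2.889
df = n₁ + n₂ − 2 = 41
Two-sided p-value ≈ 0.006
Since p ≈ 0.006 < α = 0.02, reject H0; the evidence is statistically significant.

2.889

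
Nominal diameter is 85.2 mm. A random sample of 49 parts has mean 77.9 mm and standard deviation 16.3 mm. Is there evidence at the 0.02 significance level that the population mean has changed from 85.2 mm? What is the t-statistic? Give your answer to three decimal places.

-3.135

H0: μ = 85.2; H1: μ ≠ 85.2 (one-sample t-test, two-sided).
t = (x̄ − μ₀)/(s/√n) = (77.9 − 85.2)/(16.3/√49) = -3.135
df = n − 1 = 48
Two-sided p-value ≈ 0.003
Since p ≈ 0.003 < α = 0.02, reject H0; the evidence is statistically significant.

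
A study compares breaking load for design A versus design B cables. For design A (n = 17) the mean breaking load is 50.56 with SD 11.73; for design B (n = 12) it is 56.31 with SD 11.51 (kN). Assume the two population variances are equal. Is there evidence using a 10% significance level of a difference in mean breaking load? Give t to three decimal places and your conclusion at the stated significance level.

t = -1.310; fail to reject H0

Let group 1 = design A, group 2 = design B. H0: μ_1 = μ_2; H1: μ_1 ≠ μ_2 (two-sample pooled-variance t-test, two-sided).
s_p² = [(17−1)·11.73² + (12−1)·11.51²]/(17+12−2) = 135.51
t = (50.56 − 56.31)/√[135.51·(1/17 + 1/12)] = -1.310
df = n₁ + n₂ − 2 = 27
Two-sided p-value ≈ 0.2012
Since p ≈ 0.2012 > α = 0.1, fail to reject H0; the data do not provide sufficient evidence against H0.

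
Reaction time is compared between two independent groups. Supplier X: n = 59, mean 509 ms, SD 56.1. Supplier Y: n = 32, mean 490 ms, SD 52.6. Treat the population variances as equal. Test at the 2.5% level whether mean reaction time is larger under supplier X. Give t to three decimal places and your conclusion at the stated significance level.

t = 1.576; fail to reject H0

Let group 1 = supplier X, group 2 = supplier Y. H0: μ_1 = μ_2; H1: μ_1 > μ_2 (two-sample pooled-variance t-test, right-tailed).
s_p² = [(59−1)·56.1² + (32−1)·52.6²]/(59+32−2) = 3014.69
t = (509 − 490)/√[3014.69·(1/59 + 1/32)] = 1.576
df = n₁ + n₂ − 2 = 89
p-value = P(T ≥ 1.576) ≈ 0.059
Since p ≈ 0.059 > α = 0.025, fail to reject H0; the data do not provide sufficient evidence against H0.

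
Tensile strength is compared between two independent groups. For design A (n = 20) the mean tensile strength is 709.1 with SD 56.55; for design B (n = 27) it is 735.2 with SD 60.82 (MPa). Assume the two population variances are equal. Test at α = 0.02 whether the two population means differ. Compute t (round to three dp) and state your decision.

t = -1.498; fail to reject H0

Let group 1 = design A, group 2 = design B. H0: μ_1 = μ_2; H1: μ_1 ≠ μ_2 (two-sample pooled-variance t-test, two-sided).
s_p² = [(20−1)·56.55² + (27−1)·60.82²]/(20+27−2) = 3487.47
t = (709.1 − 735.2)/√[3487.47·(1/20 + 1/27)] = -1.498
df = n₁ + n₂ − 2 = 45
Two-sided p-value ≈ 0.1411
Since p ≈ 0.1411 > α = 0.02, fail to reject H0; the evidence is not statistically significant.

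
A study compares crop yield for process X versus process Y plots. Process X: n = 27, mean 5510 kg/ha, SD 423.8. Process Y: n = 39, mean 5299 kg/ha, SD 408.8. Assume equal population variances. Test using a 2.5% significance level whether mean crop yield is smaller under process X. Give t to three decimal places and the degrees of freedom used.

Let group 1 = process X, group 2 = process Y. H0: μ_1 = μ_2; H1: μ_1 < μ_2 (two-sample pooled-variance t-test, left-tailed).
s_p² = [(27−1)·423.8² + (39−1)·408.8²]/(27+39−2) = 172191
t = (5510 − 5299)/√[172191·(1/27 + 1/39)] = 2.031
df = n₁ + n₂ − 2 = 64
p-value = P(T ≤ 2.031) ≈ 0.9768
Since p ≈ 0.9768 > α = 0.025, fail to reject H0; the evidence is not statistically significant.

t = 2.031, df = 64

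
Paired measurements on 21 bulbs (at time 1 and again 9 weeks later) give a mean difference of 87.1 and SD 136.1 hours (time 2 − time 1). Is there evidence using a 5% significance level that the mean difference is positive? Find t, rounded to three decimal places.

H0: μ_d = 0; H1: μ_d > 0 (paired t-test on the differences, right-tailed).
t = d̄/(s_d/√n) = 87.1/(136.1/√21) = 2.933
df = n − 1 = 20
p-value = P(T ≥ 2.933) ≈ 0.0041
Since p ≈ 0.0041 < α = 0.05, reject H0; the evidence is statistically significant.

2.933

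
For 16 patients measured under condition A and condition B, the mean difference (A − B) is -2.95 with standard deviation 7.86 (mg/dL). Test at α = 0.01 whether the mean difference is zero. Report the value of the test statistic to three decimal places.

H0: μ_d = 0; H1: μ_d ≠ 0 (paired t-test on the differences, two-sided).
t = d̄/(s_d/√n) = -2.95/(7.86/√16) = -1.501
df = n − 1 = 15
Two-sided p-value ≈ 0.154
Since p ≈ 0.154 > α = 0.01, fail to reject H0; the data do not provide sufficient evidence against H0.

-1.501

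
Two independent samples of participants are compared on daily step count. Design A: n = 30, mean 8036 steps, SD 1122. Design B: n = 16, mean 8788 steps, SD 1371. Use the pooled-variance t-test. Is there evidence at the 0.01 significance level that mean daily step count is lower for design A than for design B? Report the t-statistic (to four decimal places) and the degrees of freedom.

Let group 1 = design A, group 2 = design B. H0: μ_1 = μ_2; H1: μ_1 < μ_2 (two-sample pooled-variance t-test, left-tailed).
s_p² = [(30−1)·1122² + (16−1)·1371²]/(30+16−2) = 1470510
t = (8036 − 8788)/√[1470510·(1/30 + 1/16)] = -2.0032
df = n₁ + n₂ − 2 = 44
p-value = P(T ≤ -2.0032) ≈ 0.0257
Since p ≈ 0.0257 > α = 0.01, fail to reject H0; the evidence is not statistically significant.

t = -2.0032, df = 44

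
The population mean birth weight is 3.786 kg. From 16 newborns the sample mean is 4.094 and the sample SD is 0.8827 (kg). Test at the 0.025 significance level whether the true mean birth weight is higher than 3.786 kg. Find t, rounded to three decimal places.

1.396

H0: μ = 3.786; H1: μ > 3.786 (one-sample t-test, right-tailed).
t = (x̄ − μ₀)/(s/√n) = (4.094 − 3.786)/(0.8827/√16) = 1.396
df = n − 1 = 15
p-value = P(T ≥ 1.396) ≈ 0.0916
Since p ≈ 0.0916 > α = 0.025, fail to reject H0; the evidence is not statistically significant.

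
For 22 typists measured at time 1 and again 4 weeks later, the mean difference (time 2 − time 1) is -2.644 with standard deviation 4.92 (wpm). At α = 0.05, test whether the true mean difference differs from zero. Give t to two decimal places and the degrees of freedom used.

t = -2.52, df = 21

H0: μ_d = 0; H1: μ_d ≠ 0 (paired t-test on the differences, two-sided).
t = d̄/(s_d/√n) = -2.644/(4.92/√22) = -2.52
df = n − 1 = 21
Two-sided p-value ≈ 0.0199
Since p ≈ 0.0199 < α = 0.05, reject H0; the evidence is statistically significant.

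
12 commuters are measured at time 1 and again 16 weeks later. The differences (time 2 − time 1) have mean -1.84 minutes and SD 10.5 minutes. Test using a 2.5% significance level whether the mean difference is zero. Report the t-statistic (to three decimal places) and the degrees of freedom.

t = -0.607, df = 11

H0: μ_d = 0; H1: μ_d ≠ 0 (paired t-test on the differences, two-sided).
t = d̄/(s_d/√n) = -1.84/(10.5/√12) = -0.607
df = n − 1 = 11
Two-sided p-value ≈ 0.556
Since p ≈ 0.556 > α = 0.025, fail to reject H0; the data do not provide sufficient evidence against H0.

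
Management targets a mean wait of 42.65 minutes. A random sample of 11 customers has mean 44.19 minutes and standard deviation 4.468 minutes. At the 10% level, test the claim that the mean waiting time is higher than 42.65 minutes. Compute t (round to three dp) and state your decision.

t = 1.143; fail to reject H0

H0: μ = 42.65; H1: μ > 42.65 (one-sample t-test, right-tailed).
t = (x̄ − μ₀)/(s/√n) = (44.19 − 42.65)/(4.468/√11) = 1.143
df = n − 1 = 10
p-value = P(T ≥ 1.143) ≈ 0.140
Since p ≈ 0.140 > α = 0.1, fail to reject H0; the data do not provide sufficient evidence against H0.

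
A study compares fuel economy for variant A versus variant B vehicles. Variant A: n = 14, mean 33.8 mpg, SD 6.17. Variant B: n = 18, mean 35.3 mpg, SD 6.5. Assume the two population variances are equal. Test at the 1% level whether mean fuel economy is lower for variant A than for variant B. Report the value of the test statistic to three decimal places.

-0.662

Let group 1 = variant A, group 2 = variant B. H0: μ_1 = μ_2; H1: μ_1 < μ_2 (two-sample pooled-variance t-test, left-tailed).
s_p² = [(14−1)·6.17² + (18−1)·6.5²]/(14+18−2) = 40.4382
t = (33.8 − 35.3)/√[40.4382·(1/14 + 1/18)] = -0.662
df = n₁ + n₂ − 2 = 30
p-value = P(T ≤ -0.662) ≈ 0.257
Since p ≈ 0.257 > α = 0.01, fail to reject H0; the evidence is not statistically significant.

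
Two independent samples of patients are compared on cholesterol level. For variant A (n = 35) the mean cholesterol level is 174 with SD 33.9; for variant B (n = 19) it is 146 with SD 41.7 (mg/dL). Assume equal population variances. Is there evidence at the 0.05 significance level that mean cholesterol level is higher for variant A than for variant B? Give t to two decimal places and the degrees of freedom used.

Let group 1 = variant A, group 2 = variant B. H0: μ_1 = μ_2; H1: μ_1 > μ_2 (two-sample pooled-variance t-test, right-tailed).
s_p² = [(35−1)·33.9² + (19−1)·41.7²]/(35+19−2) = 1353.33
t = (174 − 146)/√[1353.33·(1/35 + 1/19)] = 2.67
df = n₁ + n₂ − 2 = 52
p-value = P(T ≥ 2.67) ≈ 0.005
Since p ≈ 0.005 < α = 0.05, reject H0; the evidence is statistically significant.

t = 2.67, df = 52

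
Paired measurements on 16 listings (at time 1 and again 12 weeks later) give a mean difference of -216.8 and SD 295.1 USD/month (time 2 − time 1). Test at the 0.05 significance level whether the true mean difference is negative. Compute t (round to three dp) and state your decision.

H0: μ_d = 0; H1: μ_d < 0 (paired t-test on the differences, left-tailed).
t = d̄/(s_d/√n) = -216.8/(295.1/√16) = -2.939
df = n − 1 = 15
p-value = P(T ≤ -2.939) ≈ 0.005
Since p ≈ 0.005 < α = 0.05, reject H0; the evidence is statistically significant.

t = -2.939; reject H0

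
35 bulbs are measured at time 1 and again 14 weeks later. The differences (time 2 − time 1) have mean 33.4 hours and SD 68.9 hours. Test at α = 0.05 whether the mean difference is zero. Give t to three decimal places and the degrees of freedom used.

H0: μ_d = 0; H1: μ_d ≠ 0 (paired t-test on the differences, two-sided).
t = d̄/(s_d/√n) = 33.4/(68.9/√35) = 2.868
df = n − 1 = 34
Two-sided p-value ≈ 0.007
Since p ≈ 0.007 < α = 0.05, reject H0; the evidence is statistically significant.

t = 2.868, df = 34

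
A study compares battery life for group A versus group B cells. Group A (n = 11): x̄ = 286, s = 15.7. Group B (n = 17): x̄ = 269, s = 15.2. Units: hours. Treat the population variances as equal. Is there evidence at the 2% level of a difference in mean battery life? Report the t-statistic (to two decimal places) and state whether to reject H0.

Let group 1 = group A, group 2 = group B. H0: μ_1 = μ_2; H1: μ_1 ≠ μ_2 (two-sample pooled-variance t-test, two-sided).
s_p² = [(11−1)·15.7² + (17−1)·15.2²]/(11+17−2) = 236.982
t = (286 − 269)/√[236.982·(1/11 + 1/17)] = 2.85
df = n₁ + n₂ − 2 = 26
Two-sided p-value ≈ 0.0084
Since p ≈ 0.0084 < α = 0.02, reject H0; the evidence is statistically significant.

t = 2.85; reject H0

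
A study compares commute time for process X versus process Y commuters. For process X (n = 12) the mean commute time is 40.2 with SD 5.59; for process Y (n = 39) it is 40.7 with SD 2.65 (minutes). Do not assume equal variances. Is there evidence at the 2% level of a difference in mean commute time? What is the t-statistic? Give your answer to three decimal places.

-0.300

Let group 1 = process X, group 2 = process Y. H0: μ_1 = μ_2; H1: μ_1 ≠ μ_2 (Welch's two-sample t-test, two-sided).
t = (x̄_1 − x̄_2)/√(s_1²/n_1 + s_2²/n_2) = (40.2 − 40.7)/√(5.59²/12 + 2.65²/39) = -0.300
Welch–Satterthwaite df ≈ 12.56
Two-sided p-value ≈ 0.769
Since p ≈ 0.769 > α = 0.02, fail to reject H0; the data do not provide sufficient evidence against H0.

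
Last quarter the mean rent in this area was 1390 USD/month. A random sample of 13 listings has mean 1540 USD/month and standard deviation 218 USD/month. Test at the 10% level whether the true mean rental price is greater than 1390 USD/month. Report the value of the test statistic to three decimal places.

2.481

H0: μ = 1390; H1: μ > 1390 (one-sample t-test, right-tailed).
t = (x̄ − μ₀)/(s/√n) = (1540 − 1390)/(218/√13) = 2.481
df = n − 1 = 12
p-value = P(T ≥ 2.481) ≈ 0.0145
Since p ≈ 0.0145 < α = 0.1, reject H0; the evidence is statistically significant.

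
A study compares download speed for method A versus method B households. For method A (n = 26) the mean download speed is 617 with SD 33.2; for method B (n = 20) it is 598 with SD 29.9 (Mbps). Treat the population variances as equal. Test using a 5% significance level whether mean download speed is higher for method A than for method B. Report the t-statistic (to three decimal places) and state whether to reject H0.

Let group 1 = method A, group 2 = method B. H0: μ_1 = μ_2; H1: μ_1 > μ_2 (two-sample pooled-variance t-test, right-tailed).
s_p² = [(26−1)·33.2² + (20−1)·29.9²]/(26+20−2) = 1012.32
t = (617 − 598)/√[1012.32·(1/26 + 1/20)] = 2.008
df = n₁ + n₂ − 2 = 44
p-value = P(T ≥ 2.008) ≈ 0.0254
Since p ≈ 0.0254 < α = 0.05, reject H0; the data support H1.

t = 2.008; reject H0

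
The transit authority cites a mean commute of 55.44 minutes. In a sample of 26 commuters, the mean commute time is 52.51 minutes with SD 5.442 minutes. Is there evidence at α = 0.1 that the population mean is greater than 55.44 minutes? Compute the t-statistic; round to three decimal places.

-2.745

H0: μ = 55.44; H1: μ > 55.44 (one-sample t-test, right-tailed).
t = (x̄ − μ₀)/(s/√n) = (52.51 − 55.44)/(5.442/√26) = -2.745
df = n − 1 = 25
p-value = P(T ≥ -2.745) ≈ 0.9945
Since p ≈ 0.9945 > α = 0.1, fail to reject H0; the data do not provide sufficient evidence against H0.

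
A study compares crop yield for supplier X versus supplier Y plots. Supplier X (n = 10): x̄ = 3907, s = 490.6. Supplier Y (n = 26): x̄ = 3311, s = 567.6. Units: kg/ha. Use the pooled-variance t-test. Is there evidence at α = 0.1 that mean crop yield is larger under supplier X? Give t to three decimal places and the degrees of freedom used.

Let group 1 = supplier X, group 2 = supplier Y. H0: μ_1 = μ_2; H1: μ_1 > μ_2 (two-sample pooled-variance t-test, right-tailed).
s_p² = [(10−1)·490.6² + (26−1)·567.6²]/(10+26−2) = 300601
t = (3907 − 3311)/√[300601·(1/10 + 1/26)] = 2.921
df = n₁ + n₂ − 2 = 34
p-value = P(T ≥ 2.921) ≈ 0.003
Since p ≈ 0.003 < α = 0.1, reject H0; the evidence is statistically significant.

t = 2.921, df = 34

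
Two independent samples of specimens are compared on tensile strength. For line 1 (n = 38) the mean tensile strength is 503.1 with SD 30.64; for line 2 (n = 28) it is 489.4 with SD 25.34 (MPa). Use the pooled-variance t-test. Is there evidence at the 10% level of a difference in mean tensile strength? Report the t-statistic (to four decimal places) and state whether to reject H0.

t = 1.9284; reject H0

Let group 1 = line 1, group 2 = line 2. H0: μ_1 = μ_2; H1: μ_1 ≠ μ_2 (two-sample pooled-variance t-test, two-sided).
s_p² = [(38−1)·30.64² + (28−1)·25.34²]/(38+28−2) = 813.642
t = (503.1 − 489.4)/√[813.642·(1/38 + 1/28)] = 1.9284
df = n₁ + n₂ − 2 = 64
Two-sided p-value ≈ 0.058
Since p ≈ 0.058 < α = 0.1, reject H0; the evidence is statistically significant.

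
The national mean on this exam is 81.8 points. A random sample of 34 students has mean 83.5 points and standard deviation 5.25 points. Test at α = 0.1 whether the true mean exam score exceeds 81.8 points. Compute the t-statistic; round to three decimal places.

1.888

H0: μ = 81.8; H1: μ > 81.8 (one-sample t-test, right-tailed).
t = (x̄ − μ₀)/(s/√n) = (83.5 − 81.8)/(5.25/√34) = 1.888
df = n − 1 = 33
p-value = P(T ≥ 1.888) ≈ 0.034
Since p ≈ 0.034 < α = 0.1, reject H0; the data support H1.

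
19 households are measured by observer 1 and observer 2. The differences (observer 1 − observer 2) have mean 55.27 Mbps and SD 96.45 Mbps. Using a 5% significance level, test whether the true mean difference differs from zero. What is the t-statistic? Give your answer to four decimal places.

H0: μ_d = 0; H1: μ_d ≠ 0 (paired t-test on the differences, two-sided).
t = d̄/(s_d/√n) = 55.27/(96.45/√19) = 2.4978
df = n − 1 = 18
Two-sided p-value ≈ 0.022
Since p ≈ 0.022 < α = 0.05, reject H0; the data support H1.

2.4978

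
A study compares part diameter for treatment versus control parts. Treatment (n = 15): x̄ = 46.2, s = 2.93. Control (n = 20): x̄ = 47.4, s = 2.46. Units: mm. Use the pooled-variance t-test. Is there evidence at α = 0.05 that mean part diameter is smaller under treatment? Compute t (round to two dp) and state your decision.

Let group 1 = treatment, group 2 = control. H0: μ_1 = μ_2; H1: μ_1 < μ_2 (two-sample pooled-variance t-test, left-tailed).
s_p² = [(15−1)·2.93² + (20−1)·2.46²]/(15+20−2) = 7.12633
t = (46.2 − 47.4)/√[7.12633·(1/15 + 1/20)] = -1.32
df = n₁ + n₂ − 2 = 33
p-value = P(T ≤ -1.32) ≈ 0.0986
Since p ≈ 0.0986 > α = 0.05, fail to reject H0; the data do not provide sufficient evidence against H0.

t = -1.32; fail to reject H0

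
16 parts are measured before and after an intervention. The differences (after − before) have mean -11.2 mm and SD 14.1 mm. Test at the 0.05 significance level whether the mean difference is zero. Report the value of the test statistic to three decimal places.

H0: μ_d = 0; H1: μ_d ≠ 0 (paired t-test on the differences, two-sided).
t = d̄/(s_d/√n) = -11.2/(14.1/√16) = -3.177
df = n − 1 = 15
Two-sided p-value ≈ 0.0062
Since p ≈ 0.0062 < α = 0.05, reject H0; the data support H1.

-3.177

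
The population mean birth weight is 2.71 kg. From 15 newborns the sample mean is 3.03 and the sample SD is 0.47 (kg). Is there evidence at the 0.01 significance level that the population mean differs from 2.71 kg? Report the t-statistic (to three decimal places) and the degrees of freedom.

t = 2.637, df = 14

H0: μ = 2.71; H1: μ ≠ 2.71 (one-sample t-test, two-sided).
t = (x̄ − μ₀)/(s/√n) = (3.03 − 2.71)/(0.47/√15) = 2.637
df = n − 1 = 14
Two-sided p-value ≈ 0.0195
Since p ≈ 0.0195 > α = 0.01, fail to reject H0; the data do not provide sufficient evidence against H0.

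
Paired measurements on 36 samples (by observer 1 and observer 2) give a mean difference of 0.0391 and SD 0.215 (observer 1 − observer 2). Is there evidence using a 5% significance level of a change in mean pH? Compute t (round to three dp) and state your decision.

H0: μ_d = 0; H1: μ_d ≠ 0 (paired t-test on the differences, two-sided).
t = d̄/(s_d/√n) = 0.0391/(0.215/√36) = 1.091
df = n − 1 = 35
Two-sided p-value ≈ 0.2827
Since p ≈ 0.2827 > α = 0.05, fail to reject H0; the evidence is not statistically significant.

t = 1.091; fail to reject H0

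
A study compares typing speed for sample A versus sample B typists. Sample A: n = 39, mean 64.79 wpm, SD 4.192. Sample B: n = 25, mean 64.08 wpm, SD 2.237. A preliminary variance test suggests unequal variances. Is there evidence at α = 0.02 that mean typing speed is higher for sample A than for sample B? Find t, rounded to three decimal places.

Let group 1 = sample A, group 2 = sample B. H0: μ_1 = μ_2; H1: μ_1 > μ_2 (Welch's two-sample t-test, right-tailed).
t = (x̄_1 − x̄_2)/√(s_1²/n_1 + s_2²/n_2) = (64.79 − 64.08)/√(4.192²/39 + 2.237²/25) = 0.880
Welch–Satterthwaite df ≈ 60.39
p-value = P(T ≥ 0.880) ≈ 0.191
Since p ≈ 0.191 > α = 0.02, fail to reject H0; the evidence is not statistically significant.

0.880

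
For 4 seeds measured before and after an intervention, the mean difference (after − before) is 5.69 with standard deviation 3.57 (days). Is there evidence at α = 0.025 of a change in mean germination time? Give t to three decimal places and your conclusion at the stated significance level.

H0: μ_d = 0; H1: μ_d ≠ 0 (paired t-test on the differences, two-sided).
t = d̄/(s_d/√n) = 5.69/(3.57/√4) = 3.188
df = n − 1 = 3
Two-sided p-value ≈ 0.0498
Since p ≈ 0.0498 > α = 0.025, fail to reject H0; the data do not provide sufficient evidence against H0.

t = 3.188; fail to reject H0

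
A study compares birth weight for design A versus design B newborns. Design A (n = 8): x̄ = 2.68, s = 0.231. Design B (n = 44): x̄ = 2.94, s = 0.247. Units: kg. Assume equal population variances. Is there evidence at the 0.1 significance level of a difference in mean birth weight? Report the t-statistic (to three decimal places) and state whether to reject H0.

Let group 1 = design A, group 2 = design B. H0: μ_1 = μ_2; H1: μ_1 ≠ μ_2 (two-sample pooled-variance t-test, two-sided).
s_p² = [(8−1)·0.231² + (44−1)·0.247²]/(8+44−2) = 0.0599383
t = (2.68 − 2.94)/√[0.0599383·(1/8 + 1/44)] = -2.763
df = n₁ + n₂ − 2 = 50
Two-sided p-value ≈ 0.0080
Since p ≈ 0.0080 < α = 0.1, reject H0; the data support H1.

t = -2.763; reject H0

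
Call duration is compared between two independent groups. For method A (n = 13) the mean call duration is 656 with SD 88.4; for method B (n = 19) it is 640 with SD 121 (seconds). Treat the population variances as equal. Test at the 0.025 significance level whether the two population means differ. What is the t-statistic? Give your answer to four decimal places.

0.4073

Let group 1 = method A, group 2 = method B. H0: μ_1 = μ_2; H1: μ_1 ≠ μ_2 (two-sample pooled-variance t-test, two-sided).
s_p² = [(13−1)·88.4² + (19−1)·121²]/(13+19−2) = 11910.4
t = (656 − 640)/√[11910.4·(1/13 + 1/19)] = 0.4073
df = n₁ + n₂ − 2 = 30
Two-sided p-value ≈ 0.6867
Since p ≈ 0.6867 > α = 0.025, fail to reject H0; the evidence is not statistically significant.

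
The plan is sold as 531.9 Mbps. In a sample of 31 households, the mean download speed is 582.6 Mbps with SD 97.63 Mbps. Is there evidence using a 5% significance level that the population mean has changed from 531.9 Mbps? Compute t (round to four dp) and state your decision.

H0: μ = 531.9; H1: μ ≠ 531.9 (one-sample t-test, two-sided).
t = (x̄ − μ₀)/(s/√n) = (582.6 − 531.9)/(97.63/√31) = 2.8914
df = n − 1 = 30
Two-sided p-value ≈ 0.0071
Since p ≈ 0.0071 < α = 0.05, reject H0; the evidence is statistically significant.

t = 2.8914; reject H0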